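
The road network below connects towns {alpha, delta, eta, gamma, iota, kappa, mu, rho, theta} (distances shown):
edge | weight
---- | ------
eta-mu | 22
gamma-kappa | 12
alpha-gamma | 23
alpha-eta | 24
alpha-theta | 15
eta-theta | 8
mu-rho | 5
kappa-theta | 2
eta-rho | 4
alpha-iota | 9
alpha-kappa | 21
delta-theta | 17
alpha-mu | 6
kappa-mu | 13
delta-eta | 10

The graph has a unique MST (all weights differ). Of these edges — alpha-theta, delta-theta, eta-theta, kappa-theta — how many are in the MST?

Kruskal's algorithm — process edges by increasing weight (ties by edge label):
kappa-theta (2): add — endpoints in different components.
eta-rho (4): add — endpoints in different components.
mu-rho (5): add — endpoints in different components.
alpha-mu (6): add — endpoints in different components.
eta-theta (8): add — endpoints in different components.
alpha-iota (9): add — endpoints in different components.
delta-eta (10): add — endpoints in different components.
gamma-kappa (12): add — endpoints in different components.
MST edge set: {kappa-theta, eta-rho, mu-rho, alpha-mu, eta-theta, alpha-iota, delta-eta, gamma-kappa}.
Of the listed edges, {eta-theta, kappa-theta} are in the MST → 2.

2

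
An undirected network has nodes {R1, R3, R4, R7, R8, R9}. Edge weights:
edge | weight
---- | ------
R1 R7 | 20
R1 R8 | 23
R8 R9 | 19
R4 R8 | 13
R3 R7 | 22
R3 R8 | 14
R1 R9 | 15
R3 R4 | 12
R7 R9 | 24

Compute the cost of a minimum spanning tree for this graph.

79

Kruskal: consider edges lightest-first.
R3 R4 (12): add. Components now {R3,R4} {R8} {R1} {R9} {R7}
R4 R8 (13): add. Components now {R3,R4,R8} {R1} {R9} {R7}
R3 R8 (14): skip — R3 and R8 already connected.
R1 R9 (15): add. Components now {R3,R4,R8} {R1,R9} {R7}
R8 R9 (19): add. Components now {R1,R3,R4,R8,R9} {R7}
R1 R7 (20): add. Components now {R1,R3,R4,R7,R8,R9}
MST edges: R3 R4, R4 R8, R1 R9, R8 R9, R1 R7; total weight 12+13+15+19+20 = 79.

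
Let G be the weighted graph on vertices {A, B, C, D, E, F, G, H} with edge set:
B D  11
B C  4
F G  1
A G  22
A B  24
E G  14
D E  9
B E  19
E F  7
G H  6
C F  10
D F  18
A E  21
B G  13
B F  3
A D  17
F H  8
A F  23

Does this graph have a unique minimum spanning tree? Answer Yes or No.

Kruskal: consider edges lightest-first.
F G (1): add — endpoints in different components.
B F (3): add — endpoints in different components.
B C (4): add — endpoints in different components.
G H (6): add — endpoints in different components.
E F (7): add — endpoints in different components.
F H (8): skip — F and H already connected.
D E (9): add — endpoints in different components.
C F (10): skip — C and F already connected.
B D (11): skip — B and D already connected.
B G (13): skip — B and G already connected.
E G (14): skip — E and G already connected.
A D (17): add — endpoints in different components.
Every non-tree edge has weight strictly greater than the heaviest edge on the tree path between its endpoints, so the MST is unique.

Yes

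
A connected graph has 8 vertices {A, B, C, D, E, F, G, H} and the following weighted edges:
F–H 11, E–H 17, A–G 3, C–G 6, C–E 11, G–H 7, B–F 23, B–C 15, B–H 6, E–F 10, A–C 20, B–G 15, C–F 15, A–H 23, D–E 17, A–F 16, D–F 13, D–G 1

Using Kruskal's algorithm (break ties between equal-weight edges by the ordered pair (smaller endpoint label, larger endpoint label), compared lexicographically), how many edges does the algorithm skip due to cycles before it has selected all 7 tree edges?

0

Sort edges by weight, then run Kruskal:
D–G (1): add — endpoints in different components.
A–G (3): add — endpoints in different components.
B–H (6): add — endpoints in different components.
C–G (6): add — endpoints in different components.
G–H (7): add — endpoints in different components.
E–F (10): add — endpoints in different components.
C–E (11): add — endpoints in different components.
Edges rejected before the tree was complete: 0.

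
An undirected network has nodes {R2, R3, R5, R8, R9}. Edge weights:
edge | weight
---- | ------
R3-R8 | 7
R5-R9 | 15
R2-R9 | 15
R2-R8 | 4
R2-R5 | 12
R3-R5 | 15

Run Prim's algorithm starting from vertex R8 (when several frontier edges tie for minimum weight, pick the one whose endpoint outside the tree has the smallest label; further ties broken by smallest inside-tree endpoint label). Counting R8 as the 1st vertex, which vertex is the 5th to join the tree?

R9

Prim's algorithm from R8:
Step 1: cheapest edge leaving the tree is R2-R8 (4); add R2.
Step 2: cheapest edge leaving the tree is R3-R8 (7); add R3.
Step 3: cheapest edge leaving the tree is R2-R5 (12); add R5.
Step 4: cheapest edge leaving the tree is R2-R9 (15); add R9.
Vertex order: R8, R2, R3, R5, R9. The 5th vertex is R9.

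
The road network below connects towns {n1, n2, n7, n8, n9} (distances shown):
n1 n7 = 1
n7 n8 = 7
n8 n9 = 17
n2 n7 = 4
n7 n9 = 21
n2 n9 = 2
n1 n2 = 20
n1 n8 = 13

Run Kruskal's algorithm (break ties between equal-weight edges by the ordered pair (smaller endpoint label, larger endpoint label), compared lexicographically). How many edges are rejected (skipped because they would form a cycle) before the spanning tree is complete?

0

Kruskal's algorithm — process edges by increasing weight (ties by edge label):
n1 n7 (1): add — endpoints in different components.
n2 n9 (2): add — endpoints in different components.
n2 n7 (4): add — endpoints in different components.
n7 n8 (7): add — endpoints in different components.
Edges rejected before the tree was complete: 0.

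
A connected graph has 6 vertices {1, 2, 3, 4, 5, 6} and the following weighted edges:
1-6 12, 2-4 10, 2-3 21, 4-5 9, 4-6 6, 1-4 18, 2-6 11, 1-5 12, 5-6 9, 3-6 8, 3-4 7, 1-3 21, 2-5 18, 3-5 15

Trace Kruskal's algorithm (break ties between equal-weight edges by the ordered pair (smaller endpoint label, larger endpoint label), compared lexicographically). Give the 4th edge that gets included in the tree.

2-4

Kruskal's algorithm — process edges by increasing weight (ties by edge label):
4-6 (6): add. Components now {1} {2} {3} {4,6} {5}
3-4 (7): add. Components now {1} {2} {3,4,6} {5}
3-6 (8): skip — 3 and 6 already connected.
4-5 (9): add. Components now {1} {2} {3,4,5,6}
5-6 (9): skip — 5 and 6 already connected.
2-4 (10): add. Components now {1} {2,3,4,5,6}
2-6 (11): skip — 2 and 6 already connected.
1-5 (12): add. Components now {1,2,3,4,5,6}
The 4th edge added is 2-4.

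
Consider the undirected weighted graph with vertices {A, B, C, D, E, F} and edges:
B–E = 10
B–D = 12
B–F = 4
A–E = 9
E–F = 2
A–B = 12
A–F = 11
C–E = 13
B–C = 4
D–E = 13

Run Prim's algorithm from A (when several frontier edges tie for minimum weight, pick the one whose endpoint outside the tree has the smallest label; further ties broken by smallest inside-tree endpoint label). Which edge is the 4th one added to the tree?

B-C

Grow the tree from A using Prim:
Step 1: cheapest edge leaving the tree is A–E (9); add E.
Step 2: cheapest edge leaving the tree is E–F (2); add F.
Step 3: cheapest edge leaving the tree is B–F (4); add B.
Step 4: cheapest edge leaving the tree is B–C (4); add C.
Step 5: cheapest edge leaving the tree is B–D (12); add D.
The 4th edge added is B–C.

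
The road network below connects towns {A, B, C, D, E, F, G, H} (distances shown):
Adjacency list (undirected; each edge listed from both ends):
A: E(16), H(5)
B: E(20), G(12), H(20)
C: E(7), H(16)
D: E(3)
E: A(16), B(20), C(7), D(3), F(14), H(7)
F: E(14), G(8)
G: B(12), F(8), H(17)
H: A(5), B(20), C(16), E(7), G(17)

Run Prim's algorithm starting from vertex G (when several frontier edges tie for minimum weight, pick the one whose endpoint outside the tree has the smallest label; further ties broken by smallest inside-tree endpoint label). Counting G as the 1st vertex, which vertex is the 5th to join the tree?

Grow the tree from G using Prim:
Step 1: cheapest edge leaving the tree is F–G (8); add F.
Step 2: cheapest edge leaving the tree is B–G (12); add B.
Step 3: cheapest edge leaving the tree is E–F (14); add E.
Step 4: cheapest edge leaving the tree is D–E (3); add D.
Step 5: cheapest edge leaving the tree is C–E (7); add C.
Step 6: cheapest edge leaving the tree is E–H (7); add H.
Step 7: cheapest edge leaving the tree is A–H (5); add A.
Vertex order: G, F, B, E, D, C, H, A. The 5th vertex is D.

D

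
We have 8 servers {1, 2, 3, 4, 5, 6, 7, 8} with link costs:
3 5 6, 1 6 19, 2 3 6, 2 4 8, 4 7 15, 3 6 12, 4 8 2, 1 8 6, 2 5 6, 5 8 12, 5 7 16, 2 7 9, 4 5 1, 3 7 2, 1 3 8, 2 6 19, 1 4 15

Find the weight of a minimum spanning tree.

Grow the tree from 2 using Prim:
Step 1: cheapest edge leaving the tree is 2 3 (6); add 3.
Step 2: cheapest edge leaving the tree is 3 7 (2); add 7.
Step 3: cheapest edge leaving the tree is 2 5 (6); add 5.
Step 4: cheapest edge leaving the tree is 4 5 (1); add 4.
Step 5: cheapest edge leaving the tree is 4 8 (2); add 8.
Step 6: cheapest edge leaving the tree is 1 8 (6); add 1.
Step 7: cheapest edge leaving the tree is 3 6 (12); add 6.
MST edges: 2 3, 3 7, 2 5, 4 5, 4 8, 1 8, 3 6; total weight 6+2+6+1+2+6+12 = 35.

35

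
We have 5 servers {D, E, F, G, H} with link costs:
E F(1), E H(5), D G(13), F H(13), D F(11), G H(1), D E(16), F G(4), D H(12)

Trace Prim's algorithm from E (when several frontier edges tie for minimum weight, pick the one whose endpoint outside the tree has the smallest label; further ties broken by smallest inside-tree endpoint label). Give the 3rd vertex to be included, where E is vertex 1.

G

Grow the tree from E using Prim:
Step 1: cheapest edge leaving the tree is E F (1); add F.
Step 2: cheapest edge leaving the tree is F G (4); add G.
Step 3: cheapest edge leaving the tree is G H (1); add H.
Step 4: cheapest edge leaving the tree is D F (11); add D.
Vertex order: E, F, G, H, D. The 3rd vertex is G.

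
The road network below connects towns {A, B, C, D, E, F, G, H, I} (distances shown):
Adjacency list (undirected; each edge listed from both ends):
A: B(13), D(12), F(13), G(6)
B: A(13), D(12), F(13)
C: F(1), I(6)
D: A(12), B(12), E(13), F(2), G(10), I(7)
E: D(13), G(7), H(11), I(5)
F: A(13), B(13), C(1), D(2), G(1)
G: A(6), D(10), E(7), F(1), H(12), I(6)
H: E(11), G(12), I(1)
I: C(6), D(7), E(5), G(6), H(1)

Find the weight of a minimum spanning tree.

34

Sort edges by weight, then run Kruskal:
C–F (1): add — endpoints in different components.
F–G (1): add — endpoints in different components.
H–I (1): add — endpoints in different components.
D–F (2): add — endpoints in different components.
E–I (5): add — endpoints in different components.
A–G (6): add — endpoints in different components.
C–I (6): add — endpoints in different components.
G–I (6): skip — G and I already connected.
D–I (7): skip — D and I already connected.
E–G (7): skip — E and G already connected.
D–G (10): skip — D and G already connected.
E–H (11): skip — E and H already connected.
A–D (12): skip — A and D already connected.
B–D (12): add — endpoints in different components.
MST edges: C–F, F–G, H–I, D–F, E–I, A–G, C–I, B–D; total weight 1+1+1+2+5+6+6+12 = 34.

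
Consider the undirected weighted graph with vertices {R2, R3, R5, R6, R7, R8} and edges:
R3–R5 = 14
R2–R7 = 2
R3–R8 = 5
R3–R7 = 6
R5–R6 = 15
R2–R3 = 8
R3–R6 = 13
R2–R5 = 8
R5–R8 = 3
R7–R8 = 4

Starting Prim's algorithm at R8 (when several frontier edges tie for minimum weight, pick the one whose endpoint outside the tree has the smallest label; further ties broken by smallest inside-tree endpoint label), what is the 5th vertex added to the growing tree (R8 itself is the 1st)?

R3

Prim's algorithm from R8:
Step 1: cheapest edge leaving the tree is R5–R8 (3); add R5.
Step 2: cheapest edge leaving the tree is R7–R8 (4); add R7.
Step 3: cheapest edge leaving the tree is R2–R7 (2); add R2.
Step 4: cheapest edge leaving the tree is R3–R8 (5); add R3.
Step 5: cheapest edge leaving the tree is R3–R6 (13); add R6.
Vertex order: R8, R5, R7, R2, R3, R6. The 5th vertex is R3.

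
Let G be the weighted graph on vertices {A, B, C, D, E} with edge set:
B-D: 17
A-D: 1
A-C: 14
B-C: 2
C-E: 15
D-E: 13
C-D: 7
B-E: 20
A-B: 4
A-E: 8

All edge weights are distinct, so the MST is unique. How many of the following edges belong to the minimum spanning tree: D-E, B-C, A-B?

Kruskal: consider edges lightest-first.
A-D (1): add. Components now {A,D} {B} {C} {E}
B-C (2): add. Components now {A,D} {B,C} {E}
A-B (4): add. Components now {A,B,C,D} {E}
C-D (7): skip — C and D already connected.
A-E (8): add. Components now {A,B,C,D,E}
MST edge set: {A-D, B-C, A-B, A-E}.
Of the listed edges, {B-C, A-B} are in the MST → 2.

2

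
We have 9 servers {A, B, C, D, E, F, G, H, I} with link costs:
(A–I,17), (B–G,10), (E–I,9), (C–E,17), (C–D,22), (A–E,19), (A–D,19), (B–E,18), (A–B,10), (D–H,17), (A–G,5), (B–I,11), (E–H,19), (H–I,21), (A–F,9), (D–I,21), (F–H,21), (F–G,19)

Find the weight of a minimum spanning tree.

97

Prim, starting at D.
Step 1: cheapest edge leaving the tree is D–H (17); add H.
Step 2: cheapest edge leaving the tree is A–D (19); add A.
Step 3: cheapest edge leaving the tree is A–G (5); add G.
Step 4: cheapest edge leaving the tree is A–F (9); add F.
Step 5: cheapest edge leaving the tree is A–B (10); add B.
Step 6: cheapest edge leaving the tree is B–I (11); add I.
Step 7: cheapest edge leaving the tree is E–I (9); add E.
Step 8: cheapest edge leaving the tree is C–E (17); add C.
MST edges: D–H, A–D, A–G, A–F, A–B, B–I, E–I, C–E; total weight 17+19+5+9+10+11+9+17 = 97.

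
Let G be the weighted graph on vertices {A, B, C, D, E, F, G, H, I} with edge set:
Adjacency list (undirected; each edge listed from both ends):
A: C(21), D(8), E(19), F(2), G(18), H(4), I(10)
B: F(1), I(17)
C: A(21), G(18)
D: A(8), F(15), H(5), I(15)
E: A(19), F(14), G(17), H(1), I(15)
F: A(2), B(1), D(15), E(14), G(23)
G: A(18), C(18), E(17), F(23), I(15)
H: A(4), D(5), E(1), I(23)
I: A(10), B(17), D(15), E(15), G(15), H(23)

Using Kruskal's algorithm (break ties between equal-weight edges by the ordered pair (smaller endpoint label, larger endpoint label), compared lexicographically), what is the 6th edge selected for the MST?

A-I

Kruskal's algorithm — process edges by increasing weight (ties by edge label):
B—F (1): add — endpoints in different components.
E—H (1): add — endpoints in different components.
A—F (2): add — endpoints in different components.
A—H (4): add — endpoints in different components.
D—H (5): add — endpoints in different components.
A—D (8): skip — A and D already connected.
A—I (10): add — endpoints in different components.
E—F (14): skip — E and F already connected.
D—F (15): skip — D and F already connected.
D—I (15): skip — D and I already connected.
E—I (15): skip — E and I already connected.
G—I (15): add — endpoints in different components.
B—I (17): skip — B and I already connected.
E—G (17): skip — E and G already connected.
A—G (18): skip — A and G already connected.
C—G (18): add — endpoints in different components.
The 6th edge added is A—I.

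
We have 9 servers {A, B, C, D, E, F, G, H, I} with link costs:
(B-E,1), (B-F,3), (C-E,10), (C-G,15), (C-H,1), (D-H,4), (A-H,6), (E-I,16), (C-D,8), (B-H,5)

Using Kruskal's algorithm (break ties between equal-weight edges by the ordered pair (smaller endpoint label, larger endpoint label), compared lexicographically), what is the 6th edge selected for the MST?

Kruskal's algorithm — process edges by increasing weight (ties by edge label):
B-E (1): add — endpoints in different components.
C-H (1): add — endpoints in different components.
B-F (3): add — endpoints in different components.
D-H (4): add — endpoints in different components.
B-H (5): add — endpoints in different components.
A-H (6): add — endpoints in different components.
C-D (8): skip — C and D already connected.
C-E (10): skip — C and E already connected.
C-G (15): add — endpoints in different components.
E-I (16): add — endpoints in different components.
The 6th edge added is A-H.

A-H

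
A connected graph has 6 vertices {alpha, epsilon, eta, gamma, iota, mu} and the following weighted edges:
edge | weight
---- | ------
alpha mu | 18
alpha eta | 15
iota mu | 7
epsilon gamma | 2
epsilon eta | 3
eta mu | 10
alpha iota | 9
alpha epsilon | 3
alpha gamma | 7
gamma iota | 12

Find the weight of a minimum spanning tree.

Sort edges by weight, then run Kruskal:
epsilon gamma (2): add. Components now {mu} {iota} {eta} {epsilon,gamma} {alpha}
alpha epsilon (3): add. Components now {mu} {iota} {eta} {alpha,epsilon,gamma}
epsilon eta (3): add. Components now {mu} {iota} {alpha,epsilon,eta,gamma}
alpha gamma (7): skip — gamma and alpha already connected.
iota mu (7): add. Components now {iota,mu} {alpha,epsilon,eta,gamma}
alpha iota (9): add. Components now {alpha,epsilon,eta,gamma,iota,mu}
MST edges: epsilon gamma, alpha epsilon, epsilon eta, iota mu, alpha iota; total weight 2+3+3+7+9 = 24.

24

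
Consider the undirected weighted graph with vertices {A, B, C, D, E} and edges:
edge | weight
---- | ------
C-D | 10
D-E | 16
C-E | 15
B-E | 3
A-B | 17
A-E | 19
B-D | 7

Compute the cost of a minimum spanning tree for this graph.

Prim's algorithm from A:
Step 1: frontier [A-B 17, A-E 19] → take A-B (17); add B.
Step 2: frontier [A-E 19, B-E 3, B-D 7] → take B-E (3); add E.
Step 3: frontier [B-D 7, C-E 15, D-E 16] → take B-D (7); add D.
Step 4: frontier [C-D 10, C-E 15] → take C-D (10); add C.
MST edges: A-B, B-E, B-D, C-D; total weight 17+3+7+10 = 37.

37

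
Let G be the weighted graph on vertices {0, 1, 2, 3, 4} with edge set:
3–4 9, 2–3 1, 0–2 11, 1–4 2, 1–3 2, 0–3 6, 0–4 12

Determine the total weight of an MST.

11

Kruskal's algorithm — process edges by increasing weight (ties by edge label):
2–3 (1): add — endpoints in different components.
1–3 (2): add — endpoints in different components.
1–4 (2): add — endpoints in different components.
0–3 (6): add — endpoints in different components.
MST edges: 2–3, 1–3, 1–4, 0–3; total weight 1+2+2+6 = 11.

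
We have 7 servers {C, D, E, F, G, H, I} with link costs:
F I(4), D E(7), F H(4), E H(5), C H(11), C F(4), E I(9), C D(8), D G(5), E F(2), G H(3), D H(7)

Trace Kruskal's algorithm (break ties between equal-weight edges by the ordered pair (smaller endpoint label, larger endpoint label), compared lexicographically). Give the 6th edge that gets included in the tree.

D-G

Kruskal's algorithm — process edges by increasing weight (ties by edge label):
E F (2): add. Components now {C} {D} {E,F} {G} {H} {I}
G H (3): add. Components now {C} {D} {E,F} {G,H} {I}
C F (4): add. Components now {C,E,F} {D} {G,H} {I}
F H (4): add. Components now {C,E,F,G,H} {D} {I}
F I (4): add. Components now {C,E,F,G,H,I} {D}
D G (5): add. Components now {C,D,E,F,G,H,I}
The 6th edge added is D G.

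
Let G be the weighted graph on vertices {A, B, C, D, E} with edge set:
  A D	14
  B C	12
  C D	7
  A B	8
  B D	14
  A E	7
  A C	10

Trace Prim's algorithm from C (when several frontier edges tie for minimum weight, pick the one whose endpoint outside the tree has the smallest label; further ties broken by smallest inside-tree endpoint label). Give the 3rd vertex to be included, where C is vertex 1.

Grow the tree from C using Prim:
Step 1: cheapest edge leaving the tree is C D (7); add D.
Step 2: cheapest edge leaving the tree is A C (10); add A.
Step 3: cheapest edge leaving the tree is A E (7); add E.
Step 4: cheapest edge leaving the tree is A B (8); add B.
Vertex order: C, D, A, E, B. The 3rd vertex is A.

A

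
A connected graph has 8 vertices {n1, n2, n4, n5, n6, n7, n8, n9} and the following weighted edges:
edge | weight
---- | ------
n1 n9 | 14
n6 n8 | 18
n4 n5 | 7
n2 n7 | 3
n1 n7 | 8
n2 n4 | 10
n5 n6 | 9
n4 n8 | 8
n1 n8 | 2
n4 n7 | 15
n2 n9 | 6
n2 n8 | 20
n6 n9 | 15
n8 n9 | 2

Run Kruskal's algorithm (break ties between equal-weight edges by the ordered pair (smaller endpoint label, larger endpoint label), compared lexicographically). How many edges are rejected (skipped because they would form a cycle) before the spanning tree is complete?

1

Sort edges by weight, then run Kruskal:
n1 n8 (2): add — endpoints in different components.
n8 n9 (2): add — endpoints in different components.
n2 n7 (3): add — endpoints in different components.
n2 n9 (6): add — endpoints in different components.
n4 n5 (7): add — endpoints in different components.
n1 n7 (8): skip — n1 and n7 already connected.
n4 n8 (8): add — endpoints in different components.
n5 n6 (9): add — endpoints in different components.
Edges rejected before the tree was complete: 1.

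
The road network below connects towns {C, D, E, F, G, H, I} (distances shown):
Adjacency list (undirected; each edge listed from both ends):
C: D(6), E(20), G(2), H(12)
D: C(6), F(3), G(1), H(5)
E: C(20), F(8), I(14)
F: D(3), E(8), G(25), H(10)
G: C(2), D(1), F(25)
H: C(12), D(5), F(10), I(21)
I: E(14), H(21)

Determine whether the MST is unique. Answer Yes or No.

Yes

Kruskal's algorithm — process edges by increasing weight (ties by edge label):
D-G (1): add — endpoints in different components.
C-G (2): add — endpoints in different components.
D-F (3): add — endpoints in different components.
D-H (5): add — endpoints in different components.
C-D (6): skip — C and D already connected.
E-F (8): add — endpoints in different components.
F-H (10): skip — F and H already connected.
C-H (12): skip — C and H already connected.
E-I (14): add — endpoints in different components.
Every non-tree edge has weight strictly greater than the heaviest edge on the tree path between its endpoints, so the MST is unique.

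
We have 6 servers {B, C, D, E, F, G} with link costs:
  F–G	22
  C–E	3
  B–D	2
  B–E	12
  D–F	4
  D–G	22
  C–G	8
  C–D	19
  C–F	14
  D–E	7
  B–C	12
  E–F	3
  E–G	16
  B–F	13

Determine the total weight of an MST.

Prim, starting at B.
Step 1: frontier [B–D 2, B–C 12, B–E 12, B–F 13] → take B–D (2); add D.
Step 2: frontier [B–C 12, B–E 12, B–F 13, D–F 4, D–E 7, C–D 19, D–G 22] → take D–F (4); add F.
Step 3: frontier [B–C 12, B–E 12, D–E 7, C–D 19, D–G 22, E–F 3, C–F 14, F–G 22] → take E–F (3); add E.
Step 4: frontier [B–C 12, C–D 19, D–G 22, C–E 3, E–G 16, C–F 14, F–G 22] → take C–E (3); add C.
Step 5: frontier [C–G 8, D–G 22, E–G 16, F–G 22] → take C–G (8); add G.
MST edges: B–D, D–F, E–F, C–E, C–G; total weight 2+4+3+3+8 = 20.

20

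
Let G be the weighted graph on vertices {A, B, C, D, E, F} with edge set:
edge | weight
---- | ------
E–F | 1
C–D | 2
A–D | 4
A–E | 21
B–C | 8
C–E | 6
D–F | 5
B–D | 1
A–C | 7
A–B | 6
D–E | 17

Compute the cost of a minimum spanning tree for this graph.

13

Kruskal's algorithm — process edges by increasing weight (ties by edge label):
B–D (1): add — endpoints in different components.
E–F (1): add — endpoints in different components.
C–D (2): add — endpoints in different components.
A–D (4): add — endpoints in different components.
D–F (5): add — endpoints in different components.
MST edges: B–D, E–F, C–D, A–D, D–F; total weight 1+1+2+4+5 = 13.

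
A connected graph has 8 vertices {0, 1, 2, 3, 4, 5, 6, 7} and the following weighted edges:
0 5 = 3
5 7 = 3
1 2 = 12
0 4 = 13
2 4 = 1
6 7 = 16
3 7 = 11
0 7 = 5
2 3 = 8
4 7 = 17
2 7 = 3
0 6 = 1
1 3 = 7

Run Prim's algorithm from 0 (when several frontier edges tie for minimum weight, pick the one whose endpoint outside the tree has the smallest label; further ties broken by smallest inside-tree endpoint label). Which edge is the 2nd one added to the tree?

0-5

Grow the tree from 0 using Prim:
Step 1: frontier [0 6 1, 0 5 3, 0 7 5, 0 4 13] → take 0 6 (1); add 6.
Step 2: frontier [0 5 3, 0 7 5, 0 4 13, 6 7 16] → take 0 5 (3); add 5.
Step 3: frontier [0 7 5, 0 4 13, 5 7 3, 6 7 16] → take 5 7 (3); add 7.
Step 4: frontier [0 4 13, 2 7 3, 3 7 11, 4 7 17] → take 2 7 (3); add 2.
Step 5: frontier [0 4 13, 2 4 1, 2 3 8, 1 2 12, 3 7 11, 4 7 17] → take 2 4 (1); add 4.
Step 6: frontier [2 3 8, 1 2 12, 3 7 11] → take 2 3 (8); add 3.
Step 7: frontier [1 2 12, 1 3 7] → take 1 3 (7); add 1.
The 2nd edge added is 0 5.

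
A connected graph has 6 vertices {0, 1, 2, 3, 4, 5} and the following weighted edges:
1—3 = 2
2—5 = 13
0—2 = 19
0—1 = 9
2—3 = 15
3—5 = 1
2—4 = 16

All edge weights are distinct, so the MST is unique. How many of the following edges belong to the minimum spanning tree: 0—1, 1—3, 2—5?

3

Kruskal: consider edges lightest-first.
3—5 (1): add. Components now {0} {1} {2} {3,5} {4}
1—3 (2): add. Components now {0} {1,3,5} {2} {4}
0—1 (9): add. Components now {0,1,3,5} {2} {4}
2—5 (13): add. Components now {0,1,2,3,5} {4}
2—3 (15): skip — 2 and 3 already connected.
2—4 (16): add. Components now {0,1,2,3,4,5}
MST edge set: {3—5, 1—3, 0—1, 2—5, 2—4}.
Of the listed edges, {0—1, 1—3, 2—5} are in the MST → 3.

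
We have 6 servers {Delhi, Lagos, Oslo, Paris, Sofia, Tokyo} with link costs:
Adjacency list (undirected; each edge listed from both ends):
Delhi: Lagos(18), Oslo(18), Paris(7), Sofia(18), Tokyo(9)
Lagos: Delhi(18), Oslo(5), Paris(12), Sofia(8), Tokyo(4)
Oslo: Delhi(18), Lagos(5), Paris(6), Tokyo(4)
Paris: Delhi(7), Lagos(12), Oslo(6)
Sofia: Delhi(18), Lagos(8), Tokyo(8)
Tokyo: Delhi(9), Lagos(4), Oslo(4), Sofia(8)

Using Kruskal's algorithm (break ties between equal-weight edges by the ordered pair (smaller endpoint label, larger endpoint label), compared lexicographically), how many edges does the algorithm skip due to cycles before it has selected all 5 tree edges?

1

Kruskal's algorithm — process edges by increasing weight (ties by edge label):
Lagos–Tokyo (4): add — endpoints in different components.
Oslo–Tokyo (4): add — endpoints in different components.
Lagos–Oslo (5): skip — Lagos and Oslo already connected.
Oslo–Paris (6): add — endpoints in different components.
Delhi–Paris (7): add — endpoints in different components.
Lagos–Sofia (8): add — endpoints in different components.
Edges rejected before the tree was complete: 1.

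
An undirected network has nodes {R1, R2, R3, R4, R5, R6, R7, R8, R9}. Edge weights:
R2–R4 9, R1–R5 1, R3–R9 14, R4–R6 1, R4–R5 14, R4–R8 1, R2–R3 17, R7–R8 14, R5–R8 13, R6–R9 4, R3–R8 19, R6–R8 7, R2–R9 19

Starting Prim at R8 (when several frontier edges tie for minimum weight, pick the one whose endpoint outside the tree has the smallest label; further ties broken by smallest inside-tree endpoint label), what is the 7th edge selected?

R3-R9

Prim's algorithm from R8:
Step 1: cheapest edge leaving the tree is R4–R8 (1); add R4.
Step 2: cheapest edge leaving the tree is R4–R6 (1); add R6.
Step 3: cheapest edge leaving the tree is R6–R9 (4); add R9.
Step 4: cheapest edge leaving the tree is R2–R4 (9); add R2.
Step 5: cheapest edge leaving the tree is R5–R8 (13); add R5.
Step 6: cheapest edge leaving the tree is R1–R5 (1); add R1.
Step 7: cheapest edge leaving the tree is R3–R9 (14); add R3.
Step 8: cheapest edge leaving the tree is R7–R8 (14); add R7.
The 7th edge added is R3–R9.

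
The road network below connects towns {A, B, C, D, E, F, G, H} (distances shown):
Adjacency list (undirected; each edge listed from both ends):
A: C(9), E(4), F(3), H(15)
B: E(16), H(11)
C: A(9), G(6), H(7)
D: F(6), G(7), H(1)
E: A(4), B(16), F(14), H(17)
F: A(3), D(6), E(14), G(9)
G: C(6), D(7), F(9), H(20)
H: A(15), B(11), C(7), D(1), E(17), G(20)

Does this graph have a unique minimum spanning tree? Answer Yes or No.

No

Sort edges by weight, then run Kruskal:
D–H (1): add — endpoints in different components.
A–F (3): add — endpoints in different components.
A–E (4): add — endpoints in different components.
C–G (6): add — endpoints in different components.
D–F (6): add — endpoints in different components.
C–H (7): add — endpoints in different components.
D–G (7): skip — D and G already connected.
A–C (9): skip — A and C already connected.
F–G (9): skip — F and G already connected.
B–H (11): add — endpoints in different components.
Non-tree edge D–G has weight 7, equal to the heaviest edge on its tree cycle — swapping gives another MST of the same weight. Not unique.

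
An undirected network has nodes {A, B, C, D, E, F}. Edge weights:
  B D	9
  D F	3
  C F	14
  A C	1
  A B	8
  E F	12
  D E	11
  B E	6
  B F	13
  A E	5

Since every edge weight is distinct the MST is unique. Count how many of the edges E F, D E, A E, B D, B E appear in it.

3

Kruskal's algorithm — process edges by increasing weight (ties by edge label):
A C (1): add. Components now {A,C} {B} {D} {E} {F}
D F (3): add. Components now {A,C} {B} {D,F} {E}
A E (5): add. Components now {A,C,E} {B} {D,F}
B E (6): add. Components now {A,B,C,E} {D,F}
A B (8): skip — A and B already connected.
B D (9): add. Components now {A,B,C,D,E,F}
MST edge set: {A C, D F, A E, B E, B D}.
Of the listed edges, {A E, B D, B E} are in the MST → 3.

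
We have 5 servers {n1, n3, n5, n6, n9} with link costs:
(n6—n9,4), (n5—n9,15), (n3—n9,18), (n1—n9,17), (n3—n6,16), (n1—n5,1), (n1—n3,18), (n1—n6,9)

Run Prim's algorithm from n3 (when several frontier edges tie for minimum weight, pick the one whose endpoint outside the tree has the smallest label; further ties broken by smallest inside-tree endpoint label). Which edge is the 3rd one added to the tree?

Prim, starting at n3.
Step 1: frontier [n3—n6 16, n1—n3 18, n3—n9 18] → take n3—n6 (16); add n6.
Step 2: frontier [n1—n3 18, n3—n9 18, n6—n9 4, n1—n6 9] → take n6—n9 (4); add n9.
Step 3: frontier [n1—n3 18, n1—n6 9, n5—n9 15, n1—n9 17] → take n1—n6 (9); add n1.
Step 4: frontier [n1—n5 1, n5—n9 15] → take n1—n5 (1); add n5.
The 3rd edge added is n1—n6.

n1-n6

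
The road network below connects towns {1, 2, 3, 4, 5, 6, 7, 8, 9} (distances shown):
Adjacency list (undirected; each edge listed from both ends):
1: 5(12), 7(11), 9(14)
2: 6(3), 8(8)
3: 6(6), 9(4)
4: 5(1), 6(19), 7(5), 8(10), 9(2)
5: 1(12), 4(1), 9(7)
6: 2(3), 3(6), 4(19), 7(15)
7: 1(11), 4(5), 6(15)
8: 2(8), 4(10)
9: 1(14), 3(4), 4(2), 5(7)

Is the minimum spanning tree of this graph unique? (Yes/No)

Yes

Kruskal's algorithm — process edges by increasing weight (ties by edge label):
4—5 (1): add — endpoints in different components.
4—9 (2): add — endpoints in different components.
2—6 (3): add — endpoints in different components.
3—9 (4): add — endpoints in different components.
4—7 (5): add — endpoints in different components.
3—6 (6): add — endpoints in different components.
5—9 (7): skip — 5 and 9 already connected.
2—8 (8): add — endpoints in different components.
4—8 (10): skip — 4 and 8 already connected.
1—7 (11): add — endpoints in different components.
Every non-tree edge has weight strictly greater than the heaviest edge on the tree path between its endpoints, so the MST is unique.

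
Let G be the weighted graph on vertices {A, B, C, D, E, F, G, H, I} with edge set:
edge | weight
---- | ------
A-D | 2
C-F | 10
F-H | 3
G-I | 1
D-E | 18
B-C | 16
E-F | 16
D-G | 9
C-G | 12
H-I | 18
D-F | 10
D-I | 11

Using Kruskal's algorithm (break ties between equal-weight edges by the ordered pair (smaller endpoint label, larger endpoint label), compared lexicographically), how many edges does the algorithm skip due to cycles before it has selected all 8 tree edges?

Kruskal: consider edges lightest-first.
G-I (1): add — endpoints in different components.
A-D (2): add — endpoints in different components.
F-H (3): add — endpoints in different components.
D-G (9): add — endpoints in different components.
C-F (10): add — endpoints in different components.
D-F (10): add — endpoints in different components.
D-I (11): skip — D and I already connected.
C-G (12): skip — C and G already connected.
B-C (16): add — endpoints in different components.
E-F (16): add — endpoints in different components.
Edges rejected before the tree was complete: 2.

2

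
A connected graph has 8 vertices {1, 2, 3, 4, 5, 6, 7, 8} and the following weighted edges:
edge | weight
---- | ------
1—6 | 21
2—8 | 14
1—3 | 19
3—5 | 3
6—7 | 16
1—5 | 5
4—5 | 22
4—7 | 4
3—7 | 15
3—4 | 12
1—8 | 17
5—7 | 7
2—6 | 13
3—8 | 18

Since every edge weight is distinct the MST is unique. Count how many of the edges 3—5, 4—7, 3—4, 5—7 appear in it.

Kruskal: consider edges lightest-first.
3—5 (3): add — endpoints in different components.
4—7 (4): add — endpoints in different components.
1—5 (5): add — endpoints in different components.
5—7 (7): add — endpoints in different components.
3—4 (12): skip — 3 and 4 already connected.
2—6 (13): add — endpoints in different components.
2—8 (14): add — endpoints in different components.
3—7 (15): skip — 3 and 7 already connected.
6—7 (16): add — endpoints in different components.
MST edge set: {3—5, 4—7, 1—5, 5—7, 2—6, 2—8, 6—7}.
Of the listed edges, {3—5, 4—7, 5—7} are in the MST → 3.

3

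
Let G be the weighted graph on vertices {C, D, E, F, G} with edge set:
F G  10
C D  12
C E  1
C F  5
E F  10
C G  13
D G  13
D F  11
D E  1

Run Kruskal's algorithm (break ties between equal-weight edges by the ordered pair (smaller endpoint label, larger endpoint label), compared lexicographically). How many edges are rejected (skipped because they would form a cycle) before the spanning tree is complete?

1

Kruskal's algorithm — process edges by increasing weight (ties by edge label):
C E (1): add. Components now {C,E} {D} {F} {G}
D E (1): add. Components now {C,D,E} {F} {G}
C F (5): add. Components now {C,D,E,F} {G}
E F (10): skip — E and F already connected.
F G (10): add. Components now {C,D,E,F,G}
Edges rejected before the tree was complete: 1.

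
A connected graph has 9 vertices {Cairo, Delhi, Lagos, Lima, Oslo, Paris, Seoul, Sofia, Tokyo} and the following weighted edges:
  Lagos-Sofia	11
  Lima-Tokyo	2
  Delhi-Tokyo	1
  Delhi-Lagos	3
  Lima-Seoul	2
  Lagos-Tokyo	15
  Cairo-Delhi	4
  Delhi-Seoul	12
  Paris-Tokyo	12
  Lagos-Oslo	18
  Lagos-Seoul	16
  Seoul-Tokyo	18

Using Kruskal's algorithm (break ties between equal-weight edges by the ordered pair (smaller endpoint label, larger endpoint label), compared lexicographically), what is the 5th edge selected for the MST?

Kruskal: consider edges lightest-first.
Delhi-Tokyo (1): add — endpoints in different components.
Lima-Seoul (2): add — endpoints in different components.
Lima-Tokyo (2): add — endpoints in different components.
Delhi-Lagos (3): add — endpoints in different components.
Cairo-Delhi (4): add — endpoints in different components.
Lagos-Sofia (11): add — endpoints in different components.
Delhi-Seoul (12): skip — Delhi and Seoul already connected.
Paris-Tokyo (12): add — endpoints in different components.
Lagos-Tokyo (15): skip — Tokyo and Lagos already connected.
Lagos-Seoul (16): skip — Lagos and Seoul already connected.
Lagos-Oslo (18): add — endpoints in different components.
The 5th edge added is Cairo-Delhi.

Cairo-Delhi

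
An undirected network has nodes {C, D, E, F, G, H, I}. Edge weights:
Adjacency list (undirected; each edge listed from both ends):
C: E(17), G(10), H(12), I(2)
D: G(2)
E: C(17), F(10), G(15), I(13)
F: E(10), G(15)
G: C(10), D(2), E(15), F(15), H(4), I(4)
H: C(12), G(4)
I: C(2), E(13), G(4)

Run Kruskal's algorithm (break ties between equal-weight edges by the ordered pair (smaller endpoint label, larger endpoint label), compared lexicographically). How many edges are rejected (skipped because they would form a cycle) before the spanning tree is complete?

Kruskal's algorithm — process edges by increasing weight (ties by edge label):
C—I (2): add — endpoints in different components.
D—G (2): add — endpoints in different components.
G—H (4): add — endpoints in different components.
G—I (4): add — endpoints in different components.
C—G (10): skip — C and G already connected.
E—F (10): add — endpoints in different components.
C—H (12): skip — C and H already connected.
E—I (13): add — endpoints in different components.
Edges rejected before the tree was complete: 2.

2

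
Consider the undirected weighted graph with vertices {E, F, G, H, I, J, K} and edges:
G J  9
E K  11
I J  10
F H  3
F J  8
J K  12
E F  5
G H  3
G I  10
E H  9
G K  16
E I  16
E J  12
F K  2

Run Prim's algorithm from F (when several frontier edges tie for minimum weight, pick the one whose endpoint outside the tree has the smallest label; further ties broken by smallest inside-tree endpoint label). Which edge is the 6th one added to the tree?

G-I

Prim, starting at F.
Step 1: cheapest edge leaving the tree is F K (2); add K.
Step 2: cheapest edge leaving the tree is F H (3); add H.
Step 3: cheapest edge leaving the tree is G H (3); add G.
Step 4: cheapest edge leaving the tree is E F (5); add E.
Step 5: cheapest edge leaving the tree is F J (8); add J.
Step 6: cheapest edge leaving the tree is G I (10); add I.
The 6th edge added is G I.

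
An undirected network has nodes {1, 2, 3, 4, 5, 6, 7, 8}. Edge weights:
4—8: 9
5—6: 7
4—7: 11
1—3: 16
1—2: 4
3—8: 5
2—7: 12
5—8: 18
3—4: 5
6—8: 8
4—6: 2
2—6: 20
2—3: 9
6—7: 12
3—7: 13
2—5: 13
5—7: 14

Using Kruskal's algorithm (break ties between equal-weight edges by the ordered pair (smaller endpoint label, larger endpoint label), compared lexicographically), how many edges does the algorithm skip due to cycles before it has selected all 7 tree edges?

2

Kruskal's algorithm — process edges by increasing weight (ties by edge label):
4—6 (2): add — endpoints in different components.
1—2 (4): add — endpoints in different components.
3—4 (5): add — endpoints in different components.
3—8 (5): add — endpoints in different components.
5—6 (7): add — endpoints in different components.
6—8 (8): skip — 6 and 8 already connected.
2—3 (9): add — endpoints in different components.
4—8 (9): skip — 4 and 8 already connected.
4—7 (11): add — endpoints in different components.
Edges rejected before the tree was complete: 2.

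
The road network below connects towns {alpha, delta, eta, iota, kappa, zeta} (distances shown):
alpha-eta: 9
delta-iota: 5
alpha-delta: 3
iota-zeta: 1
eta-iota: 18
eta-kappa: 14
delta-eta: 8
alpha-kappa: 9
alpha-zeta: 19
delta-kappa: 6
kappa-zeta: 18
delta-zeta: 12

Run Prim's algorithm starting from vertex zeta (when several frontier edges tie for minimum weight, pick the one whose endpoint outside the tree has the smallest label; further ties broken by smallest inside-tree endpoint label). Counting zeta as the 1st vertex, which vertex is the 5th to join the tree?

kappa

Prim, starting at zeta.
Step 1: frontier [iota-zeta 1, delta-zeta 12, kappa-zeta 18, alpha-zeta 19] → take iota-zeta (1); add iota.
Step 2: frontier [delta-iota 5, eta-iota 18, delta-zeta 12, kappa-zeta 18, alpha-zeta 19] → take delta-iota (5); add delta.
Step 3: frontier [alpha-delta 3, delta-kappa 6, delta-eta 8, eta-iota 18, kappa-zeta 18, alpha-zeta 19] → take alpha-delta (3); add alpha.
Step 4: frontier [alpha-eta 9, alpha-kappa 9, delta-kappa 6, delta-eta 8, eta-iota 18, kappa-zeta 18] → take delta-kappa (6); add kappa.
Step 5: frontier [alpha-eta 9, delta-eta 8, eta-iota 18, eta-kappa 14] → take delta-eta (8); add eta.
Vertex order: zeta, iota, delta, alpha, kappa, eta. The 5th vertex is kappa.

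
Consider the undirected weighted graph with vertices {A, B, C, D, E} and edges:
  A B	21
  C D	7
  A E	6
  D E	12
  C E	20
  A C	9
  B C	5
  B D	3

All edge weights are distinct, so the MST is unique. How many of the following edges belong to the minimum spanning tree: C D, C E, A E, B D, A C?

3

Kruskal: consider edges lightest-first.
B D (3): add. Components now {A} {B,D} {C} {E}
B C (5): add. Components now {A} {B,C,D} {E}
A E (6): add. Components now {A,E} {B,C,D}
C D (7): skip — C and D already connected.
A C (9): add. Components now {A,B,C,D,E}
MST edge set: {B D, B C, A E, A C}.
Of the listed edges, {A E, B D, A C} are in the MST → 3.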